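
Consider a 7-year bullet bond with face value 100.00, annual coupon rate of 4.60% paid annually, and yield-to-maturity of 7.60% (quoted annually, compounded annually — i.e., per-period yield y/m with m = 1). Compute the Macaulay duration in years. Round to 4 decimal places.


Answer: Macaulay duration = 6.0504 years

Derivation:
Coupon per period c = face * coupon_rate / m = 4.600000
Periods per year m = 1; per-period yield y/m = 0.076000
Number of cashflows N = 7
Cashflows (t years, CF_t, discount factor 1/(1+y/m)^(m*t), PV):
  t = 1.0000: CF_t = 4.600000, DF = 0.929368, PV = 4.275093
  t = 2.0000: CF_t = 4.600000, DF = 0.863725, PV = 3.973135
  t = 3.0000: CF_t = 4.600000, DF = 0.802718, PV = 3.692504
  t = 4.0000: CF_t = 4.600000, DF = 0.746021, PV = 3.431696
  t = 5.0000: CF_t = 4.600000, DF = 0.693328, PV = 3.189308
  t = 6.0000: CF_t = 4.600000, DF = 0.644357, PV = 2.964041
  t = 7.0000: CF_t = 104.600000, DF = 0.598845, PV = 62.639140
Price P = sum_t PV_t = 84.164916
Macaulay numerator sum_t t * PV_t:
  t * PV_t at t = 1.0000: 4.275093
  t * PV_t at t = 2.0000: 7.946269
  t * PV_t at t = 3.0000: 11.077513
  t * PV_t at t = 4.0000: 13.726782
  t * PV_t at t = 5.0000: 15.946540
  t * PV_t at t = 6.0000: 17.784246
  t * PV_t at t = 7.0000: 438.473979
Macaulay duration D = (sum_t t * PV_t) / P = 509.230423 / 84.164916 = 6.050388


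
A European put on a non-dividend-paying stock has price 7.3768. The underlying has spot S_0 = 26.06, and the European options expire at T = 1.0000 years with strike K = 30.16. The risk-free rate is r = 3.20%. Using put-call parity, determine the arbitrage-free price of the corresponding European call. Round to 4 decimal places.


Put-call parity: C - P = S_0 * exp(-qT) - K * exp(-rT).
S_0 * exp(-qT) = 26.0600 * 1.00000000 = 26.06000000
K * exp(-rT) = 30.1600 * 0.96850658 = 29.21015852
C = P + S*exp(-qT) - K*exp(-rT)
C = 7.3768 + 26.06000000 - 29.21015852 = 4.2266

Answer: Call price = 4.2266


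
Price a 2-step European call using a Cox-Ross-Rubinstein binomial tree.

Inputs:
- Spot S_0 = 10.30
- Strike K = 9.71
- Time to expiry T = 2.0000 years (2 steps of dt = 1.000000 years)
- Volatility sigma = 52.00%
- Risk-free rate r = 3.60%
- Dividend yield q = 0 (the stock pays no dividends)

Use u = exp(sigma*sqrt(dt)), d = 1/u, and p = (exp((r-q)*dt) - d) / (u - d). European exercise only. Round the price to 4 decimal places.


dt = T/N = 1.000000
u = exp(sigma*sqrt(dt)) = 1.682028; d = 1/u = 0.594521
p = (exp((r-q)*dt) - d) / (u - d) = 0.406559
Discount per step: exp(-r*dt) = 0.964640
Stock lattice S(k, i) with i counting down-moves:
  k=0: S(0,0) = 10.3000
  k=1: S(1,0) = 17.3249; S(1,1) = 6.1236
  k=2: S(2,0) = 29.1409; S(2,1) = 10.3000; S(2,2) = 3.6406
Terminal payoffs V(N, i) = max(S_T - K, 0):
  V(2,0) = 19.430935; V(2,1) = 0.590000; V(2,2) = 0.000000
Backward induction: V(k, i) = exp(-r*dt) * [p * V(k+1, i) + (1-p) * V(k+1, i+1)].
  V(1,0) = exp(-r*dt) * [p*19.430935 + (1-p)*0.590000] = 7.958228
  V(1,1) = exp(-r*dt) * [p*0.590000 + (1-p)*0.000000] = 0.231388
  V(0,0) = exp(-r*dt) * [p*7.958228 + (1-p)*0.231388] = 3.253539

Answer: Price = V(0,0) = 3.2535


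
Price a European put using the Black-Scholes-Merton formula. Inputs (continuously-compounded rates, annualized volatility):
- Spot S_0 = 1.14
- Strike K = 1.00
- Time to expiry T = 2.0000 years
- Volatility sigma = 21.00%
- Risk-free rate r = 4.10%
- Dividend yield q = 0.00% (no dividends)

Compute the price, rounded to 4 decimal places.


Answer: Price = 0.0420

Derivation:
d1 = (ln(S/K) + (r - q + 0.5*sigma^2) * T) / (sigma * sqrt(T)) = 0.86579590
d2 = d1 - sigma * sqrt(T) = 0.56881105
exp(-rT) = 0.92127196; exp(-qT) = 1.00000000
P = K * exp(-rT) * N(-d2) - S_0 * exp(-qT) * N(-d1)
N(-d1) = 0.19330105; N(-d2) = 0.28474219
P = 1.0000 * 0.92127196 * 0.28474219 - 1.1400 * 1.00000000 * 0.19330105 = 0.0420


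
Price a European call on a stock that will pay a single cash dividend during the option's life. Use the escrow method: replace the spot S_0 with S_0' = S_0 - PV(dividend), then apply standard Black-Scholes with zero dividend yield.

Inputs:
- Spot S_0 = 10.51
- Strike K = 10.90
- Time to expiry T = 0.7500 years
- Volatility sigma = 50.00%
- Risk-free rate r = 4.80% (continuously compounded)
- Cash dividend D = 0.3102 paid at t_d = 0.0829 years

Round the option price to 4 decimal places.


Answer: Price = 1.6229

Derivation:
PV(D) = D * exp(-r * t_d) = 0.3102 * 0.99602871 = 0.30896810
S_0' = S_0 - PV(D) = 10.5100 - 0.30896810 = 10.20103190
d1 = (ln(S_0'/K) + (r + sigma^2/2)*T) / (sigma*sqrt(T)) = 0.14659176
d2 = d1 - sigma*sqrt(T) = -0.28642095
exp(-rT) = 0.96464029
N(d1) = 0.55827287; N(d2) = 0.38727787
C = S_0' * N(d1) - K * exp(-rT) * N(d2) = 10.20103190 * 0.55827287 - 10.9000 * 0.96464029 * 0.38727787 = 1.6229


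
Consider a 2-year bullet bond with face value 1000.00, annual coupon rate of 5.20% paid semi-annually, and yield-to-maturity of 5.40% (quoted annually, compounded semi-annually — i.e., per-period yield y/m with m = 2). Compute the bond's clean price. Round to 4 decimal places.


Coupon per period c = face * coupon_rate / m = 26.000000
Periods per year m = 2; per-period yield y/m = 0.027000
Number of cashflows N = 4
Cashflows (t years, CF_t, discount factor 1/(1+y/m)^(m*t), PV):
  t = 0.5000: CF_t = 26.000000, DF = 0.973710, PV = 25.316456
  t = 1.0000: CF_t = 26.000000, DF = 0.948111, PV = 24.650882
  t = 1.5000: CF_t = 26.000000, DF = 0.923185, PV = 24.002806
  t = 2.0000: CF_t = 1026.000000, DF = 0.898914, PV = 922.285937
Price P = sum_t PV_t = 996.256080

Answer: Price = 996.2561


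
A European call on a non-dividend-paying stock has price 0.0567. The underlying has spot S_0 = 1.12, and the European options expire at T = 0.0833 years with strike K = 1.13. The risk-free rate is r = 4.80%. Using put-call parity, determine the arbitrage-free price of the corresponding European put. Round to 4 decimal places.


Answer: Put price = 0.0622

Derivation:
Put-call parity: C - P = S_0 * exp(-qT) - K * exp(-rT).
S_0 * exp(-qT) = 1.1200 * 1.00000000 = 1.12000000
K * exp(-rT) = 1.1300 * 0.99600958 = 1.12549083
P = C - S*exp(-qT) + K*exp(-rT)
P = 0.0567 - 1.12000000 + 1.12549083 = 0.0622


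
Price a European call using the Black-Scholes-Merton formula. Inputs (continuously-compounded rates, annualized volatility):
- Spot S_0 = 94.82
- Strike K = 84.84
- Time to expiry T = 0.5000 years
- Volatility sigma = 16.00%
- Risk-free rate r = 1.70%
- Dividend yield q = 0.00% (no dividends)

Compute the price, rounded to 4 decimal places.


d1 = (ln(S/K) + (r - q + 0.5*sigma^2) * T) / (sigma * sqrt(T)) = 1.11469398
d2 = d1 - sigma * sqrt(T) = 1.00155690
exp(-rT) = 0.99153602; exp(-qT) = 1.00000000
C = S_0 * exp(-qT) * N(d1) - K * exp(-rT) * N(d2)
N(d1) = 0.86750921; N(d2) = 0.84172118
C = 94.8200 * 1.00000000 * 0.86750921 - 84.8400 * 0.99153602 * 0.84172118 = 11.4500

Answer: Price = 11.4500


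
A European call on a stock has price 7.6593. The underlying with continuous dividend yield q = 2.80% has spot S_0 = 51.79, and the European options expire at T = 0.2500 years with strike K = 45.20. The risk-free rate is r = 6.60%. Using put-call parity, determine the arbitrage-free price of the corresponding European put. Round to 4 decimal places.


Answer: Put price = 0.6909

Derivation:
Put-call parity: C - P = S_0 * exp(-qT) - K * exp(-rT).
S_0 * exp(-qT) = 51.7900 * 0.99302444 = 51.42873590
K * exp(-rT) = 45.2000 * 0.98363538 = 44.46031915
P = C - S*exp(-qT) + K*exp(-rT)
P = 7.6593 - 51.42873590 + 44.46031915 = 0.6909


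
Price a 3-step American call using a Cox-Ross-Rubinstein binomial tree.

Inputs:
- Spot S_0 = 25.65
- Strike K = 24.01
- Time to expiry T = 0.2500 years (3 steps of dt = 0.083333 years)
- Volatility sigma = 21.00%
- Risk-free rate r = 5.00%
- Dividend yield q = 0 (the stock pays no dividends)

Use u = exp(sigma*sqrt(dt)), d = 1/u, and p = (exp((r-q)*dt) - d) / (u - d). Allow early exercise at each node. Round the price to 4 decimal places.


Answer: Price = V(0,0) = 2.2263

Derivation:
dt = T/N = 0.083333
u = exp(sigma*sqrt(dt)) = 1.062497; d = 1/u = 0.941179
p = (exp((r-q)*dt) - d) / (u - d) = 0.519266
Discount per step: exp(-r*dt) = 0.995842
Stock lattice S(k, i) with i counting down-moves:
  k=0: S(0,0) = 25.6500
  k=1: S(1,0) = 27.2530; S(1,1) = 24.1412
  k=2: S(2,0) = 28.9563; S(2,1) = 25.6500; S(2,2) = 22.7212
  k=3: S(3,0) = 30.7660; S(3,1) = 27.2530; S(3,2) = 24.1412; S(3,3) = 21.3848
Terminal payoffs V(N, i) = max(S_T - K, 0):
  V(3,0) = 6.755961; V(3,1) = 3.243048; V(3,2) = 0.131245; V(3,3) = 0.000000
Backward induction: V(k, i) = exp(-r*dt) * [p * V(k+1, i) + (1-p) * V(k+1, i+1)]; then take max(V_cont, immediate exercise) for American.
  V(2,0) = exp(-r*dt) * [p*6.755961 + (1-p)*3.243048] = 5.046114; exercise = 4.946281; V(2,0) = max -> 5.046114
  V(2,1) = exp(-r*dt) * [p*3.243048 + (1-p)*0.131245] = 1.739834; exercise = 1.640000; V(2,1) = max -> 1.739834
  V(2,2) = exp(-r*dt) * [p*0.131245 + (1-p)*0.000000] = 0.067868; exercise = 0.000000; V(2,2) = max -> 0.067868
  V(1,0) = exp(-r*dt) * [p*5.046114 + (1-p)*1.739834] = 3.442299; exercise = 3.243048; V(1,0) = max -> 3.442299
  V(1,1) = exp(-r*dt) * [p*1.739834 + (1-p)*0.067868] = 0.932170; exercise = 0.131245; V(1,1) = max -> 0.932170
  V(0,0) = exp(-r*dt) * [p*3.442299 + (1-p)*0.932170] = 2.226299; exercise = 1.640000; V(0,0) = max -> 2.226299


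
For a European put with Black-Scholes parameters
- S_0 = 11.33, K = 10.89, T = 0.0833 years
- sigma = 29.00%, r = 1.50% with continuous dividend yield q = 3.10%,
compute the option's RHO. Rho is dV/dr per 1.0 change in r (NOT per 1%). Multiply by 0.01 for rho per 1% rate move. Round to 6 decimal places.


d1 = 0.4991586642; d2 = 0.4154596200
phi(d1) = 0.3522133359; exp(-qT) = 0.9974210313; exp(-rT) = 0.9987512803
N(-d2) = 0.3389027348
Rho = -K*T*exp(-rT)*N(-d2) = -10.8900 * 0.0833 * 0.9987512803 * 0.3389027348 = -0.307047

Answer: Rho = -0.307047


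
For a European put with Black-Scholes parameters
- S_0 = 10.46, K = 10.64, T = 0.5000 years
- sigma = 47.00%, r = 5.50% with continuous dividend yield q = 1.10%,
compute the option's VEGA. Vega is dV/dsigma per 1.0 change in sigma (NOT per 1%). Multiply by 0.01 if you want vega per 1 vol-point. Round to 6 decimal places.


d1 = 0.1810282868; d2 = -0.1513119003
phi(d1) = 0.3924586281; exp(-qT) = 0.9945150973; exp(-rT) = 0.9728746826
Vega = S * exp(-qT) * phi(d1) * sqrt(T) = 10.4600 * 0.9945150973 * 0.3924586281 * 0.7071067812 = 2.886835

Answer: Vega = 2.886835


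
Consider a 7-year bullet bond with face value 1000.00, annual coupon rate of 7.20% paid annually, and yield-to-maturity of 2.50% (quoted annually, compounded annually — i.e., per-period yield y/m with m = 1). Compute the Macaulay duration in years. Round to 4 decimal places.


Answer: Macaulay duration = 5.9090 years

Derivation:
Coupon per period c = face * coupon_rate / m = 72.000000
Periods per year m = 1; per-period yield y/m = 0.025000
Number of cashflows N = 7
Cashflows (t years, CF_t, discount factor 1/(1+y/m)^(m*t), PV):
  t = 1.0000: CF_t = 72.000000, DF = 0.975610, PV = 70.243902
  t = 2.0000: CF_t = 72.000000, DF = 0.951814, PV = 68.530637
  t = 3.0000: CF_t = 72.000000, DF = 0.928599, PV = 66.859158
  t = 4.0000: CF_t = 72.000000, DF = 0.905951, PV = 65.228446
  t = 5.0000: CF_t = 72.000000, DF = 0.883854, PV = 63.637509
  t = 6.0000: CF_t = 72.000000, DF = 0.862297, PV = 62.085374
  t = 7.0000: CF_t = 1072.000000, DF = 0.841265, PV = 901.836332
Price P = sum_t PV_t = 1298.421358
Macaulay numerator sum_t t * PV_t:
  t * PV_t at t = 1.0000: 70.243902
  t * PV_t at t = 2.0000: 137.061273
  t * PV_t at t = 3.0000: 200.577473
  t * PV_t at t = 4.0000: 260.913786
  t * PV_t at t = 5.0000: 318.187544
  t * PV_t at t = 6.0000: 372.512246
  t * PV_t at t = 7.0000: 6312.854324
Macaulay duration D = (sum_t t * PV_t) / P = 7672.350548 / 1298.421358 = 5.908984


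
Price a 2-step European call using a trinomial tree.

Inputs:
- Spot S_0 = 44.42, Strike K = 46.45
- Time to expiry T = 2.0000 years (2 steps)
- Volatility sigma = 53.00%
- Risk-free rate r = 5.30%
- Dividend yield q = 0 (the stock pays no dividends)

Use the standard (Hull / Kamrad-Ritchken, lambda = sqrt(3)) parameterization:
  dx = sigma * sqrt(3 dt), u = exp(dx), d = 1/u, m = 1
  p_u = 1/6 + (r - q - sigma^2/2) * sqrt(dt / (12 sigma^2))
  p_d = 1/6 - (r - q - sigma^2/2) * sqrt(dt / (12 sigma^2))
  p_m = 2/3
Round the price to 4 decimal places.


dt = T/N = 1.000000; dx = sigma*sqrt(3*dt) = 0.917987
u = exp(dx) = 2.504244; d = 1/u = 0.399322
p_u = 0.119035, p_m = 0.666667, p_d = 0.214298
Discount per step: exp(-r*dt) = 0.948380
Stock lattice S(k, j) with j the centered position index:
  k=0: S(0,+0) = 44.4200
  k=1: S(1,-1) = 17.7379; S(1,+0) = 44.4200; S(1,+1) = 111.2385
  k=2: S(2,-2) = 7.0831; S(2,-1) = 17.7379; S(2,+0) = 44.4200; S(2,+1) = 111.2385; S(2,+2) = 278.5684
Terminal payoffs V(N, j) = max(S_T - K, 0):
  V(2,-2) = 0.000000; V(2,-1) = 0.000000; V(2,+0) = 0.000000; V(2,+1) = 64.788522; V(2,+2) = 232.118412
Backward induction: V(k, j) = exp(-r*dt) * [p_u * V(k+1, j+1) + p_m * V(k+1, j) + p_d * V(k+1, j-1)]
  V(1,-1) = exp(-r*dt) * [p_u*0.000000 + p_m*0.000000 + p_d*0.000000] = 0.000000
  V(1,+0) = exp(-r*dt) * [p_u*64.788522 + p_m*0.000000 + p_d*0.000000] = 7.314020
  V(1,+1) = exp(-r*dt) * [p_u*232.118412 + p_m*64.788522 + p_d*0.000000] = 67.166763
  V(0,+0) = exp(-r*dt) * [p_u*67.166763 + p_m*7.314020 + p_d*0.000000] = 12.206814

Answer: Price = V(0,0) = 12.2068


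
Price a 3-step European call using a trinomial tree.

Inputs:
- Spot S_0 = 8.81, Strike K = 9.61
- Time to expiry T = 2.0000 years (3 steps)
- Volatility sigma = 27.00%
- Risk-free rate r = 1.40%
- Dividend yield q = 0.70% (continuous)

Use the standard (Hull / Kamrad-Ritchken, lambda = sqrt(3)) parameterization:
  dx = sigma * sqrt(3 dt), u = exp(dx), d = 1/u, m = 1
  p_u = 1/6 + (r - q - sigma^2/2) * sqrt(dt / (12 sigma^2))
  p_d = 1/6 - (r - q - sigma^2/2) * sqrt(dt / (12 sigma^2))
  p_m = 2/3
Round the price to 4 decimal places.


dt = T/N = 0.666667; dx = sigma*sqrt(3*dt) = 0.381838
u = exp(dx) = 1.464974; d = 1/u = 0.682606
p_u = 0.140958, p_m = 0.666667, p_d = 0.192376
Discount per step: exp(-r*dt) = 0.990710
Stock lattice S(k, j) with j the centered position index:
  k=0: S(0,+0) = 8.8100
  k=1: S(1,-1) = 6.0138; S(1,+0) = 8.8100; S(1,+1) = 12.9064
  k=2: S(2,-2) = 4.1050; S(2,-1) = 6.0138; S(2,+0) = 8.8100; S(2,+1) = 12.9064; S(2,+2) = 18.9076
  k=3: S(3,-3) = 2.8021; S(3,-2) = 4.1050; S(3,-1) = 6.0138; S(3,+0) = 8.8100; S(3,+1) = 12.9064; S(3,+2) = 18.9076; S(3,+3) = 27.6991
Terminal payoffs V(N, j) = max(S_T - K, 0):
  V(3,-3) = 0.000000; V(3,-2) = 0.000000; V(3,-1) = 0.000000; V(3,+0) = 0.000000; V(3,+1) = 3.296423; V(3,+2) = 9.297577; V(3,+3) = 18.089114
Backward induction: V(k, j) = exp(-r*dt) * [p_u * V(k+1, j+1) + p_m * V(k+1, j) + p_d * V(k+1, j-1)]
  V(2,-2) = exp(-r*dt) * [p_u*0.000000 + p_m*0.000000 + p_d*0.000000] = 0.000000
  V(2,-1) = exp(-r*dt) * [p_u*0.000000 + p_m*0.000000 + p_d*0.000000] = 0.000000
  V(2,+0) = exp(-r*dt) * [p_u*3.296423 + p_m*0.000000 + p_d*0.000000] = 0.460339
  V(2,+1) = exp(-r*dt) * [p_u*9.297577 + p_m*3.296423 + p_d*0.000000] = 3.475589
  V(2,+2) = exp(-r*dt) * [p_u*18.089114 + p_m*9.297577 + p_d*3.296423] = 9.295175
  V(1,-1) = exp(-r*dt) * [p_u*0.460339 + p_m*0.000000 + p_d*0.000000] = 0.064286
  V(1,+0) = exp(-r*dt) * [p_u*3.475589 + p_m*0.460339 + p_d*0.000000] = 0.789402
  V(1,+1) = exp(-r*dt) * [p_u*9.295175 + p_m*3.475589 + p_d*0.460339] = 3.681324
  V(0,+0) = exp(-r*dt) * [p_u*3.681324 + p_m*0.789402 + p_d*0.064286] = 1.047721

Answer: Price = V(0,0) = 1.0477


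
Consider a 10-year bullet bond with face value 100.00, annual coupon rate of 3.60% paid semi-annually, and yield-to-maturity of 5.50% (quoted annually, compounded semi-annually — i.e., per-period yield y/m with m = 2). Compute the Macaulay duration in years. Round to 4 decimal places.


Answer: Macaulay duration = 8.3341 years

Derivation:
Coupon per period c = face * coupon_rate / m = 1.800000
Periods per year m = 2; per-period yield y/m = 0.027500
Number of cashflows N = 20
Cashflows (t years, CF_t, discount factor 1/(1+y/m)^(m*t), PV):
  t = 0.5000: CF_t = 1.800000, DF = 0.973236, PV = 1.751825
  t = 1.0000: CF_t = 1.800000, DF = 0.947188, PV = 1.704939
  t = 1.5000: CF_t = 1.800000, DF = 0.921838, PV = 1.659308
  t = 2.0000: CF_t = 1.800000, DF = 0.897166, PV = 1.614898
  t = 2.5000: CF_t = 1.800000, DF = 0.873154, PV = 1.571677
  t = 3.0000: CF_t = 1.800000, DF = 0.849785, PV = 1.529613
  t = 3.5000: CF_t = 1.800000, DF = 0.827041, PV = 1.488674
  t = 4.0000: CF_t = 1.800000, DF = 0.804906, PV = 1.448831
  t = 4.5000: CF_t = 1.800000, DF = 0.783364, PV = 1.410055
  t = 5.0000: CF_t = 1.800000, DF = 0.762398, PV = 1.372316
  t = 5.5000: CF_t = 1.800000, DF = 0.741993, PV = 1.335588
  t = 6.0000: CF_t = 1.800000, DF = 0.722134, PV = 1.299842
  t = 6.5000: CF_t = 1.800000, DF = 0.702807, PV = 1.265053
  t = 7.0000: CF_t = 1.800000, DF = 0.683997, PV = 1.231195
  t = 7.5000: CF_t = 1.800000, DF = 0.665691, PV = 1.198243
  t = 8.0000: CF_t = 1.800000, DF = 0.647874, PV = 1.166174
  t = 8.5000: CF_t = 1.800000, DF = 0.630535, PV = 1.134962
  t = 9.0000: CF_t = 1.800000, DF = 0.613659, PV = 1.104586
  t = 9.5000: CF_t = 1.800000, DF = 0.597235, PV = 1.075023
  t = 10.0000: CF_t = 101.800000, DF = 0.581251, PV = 59.171308
Price P = sum_t PV_t = 85.534110
Macaulay numerator sum_t t * PV_t:
  t * PV_t at t = 0.5000: 0.875912
  t * PV_t at t = 1.0000: 1.704939
  t * PV_t at t = 1.5000: 2.488962
  t * PV_t at t = 2.0000: 3.229797
  t * PV_t at t = 2.5000: 3.929193
  t * PV_t at t = 3.0000: 4.588839
  t * PV_t at t = 3.5000: 5.210360
  t * PV_t at t = 4.0000: 5.795326
  t * PV_t at t = 4.5000: 6.345247
  t * PV_t at t = 5.0000: 6.861581
  t * PV_t at t = 5.5000: 7.345732
  t * PV_t at t = 6.0000: 7.799052
  t * PV_t at t = 6.5000: 8.222844
  t * PV_t at t = 7.0000: 8.618366
  t * PV_t at t = 7.5000: 8.986826
  t * PV_t at t = 8.0000: 9.329389
  t * PV_t at t = 8.5000: 9.647178
  t * PV_t at t = 9.0000: 9.941274
  t * PV_t at t = 9.5000: 10.212718
  t * PV_t at t = 10.0000: 591.713077
Macaulay duration D = (sum_t t * PV_t) / P = 712.846611 / 85.534110 = 8.334062


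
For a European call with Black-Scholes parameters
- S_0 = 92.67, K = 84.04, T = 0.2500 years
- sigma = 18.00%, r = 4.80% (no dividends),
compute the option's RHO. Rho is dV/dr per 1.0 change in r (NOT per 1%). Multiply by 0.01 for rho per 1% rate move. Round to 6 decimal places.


Answer: Rho = 18.266096

Derivation:
d1 = 1.2644657736; d2 = 1.1744657736
phi(d1) = 0.1793572989; exp(-qT) = 1.0000000000; exp(-rT) = 0.9880717129
N(d2) = 0.8798957433
Rho = K*T*exp(-rT)*N(d2) = 84.0400 * 0.2500 * 0.9880717129 * 0.8798957433 = 18.266096


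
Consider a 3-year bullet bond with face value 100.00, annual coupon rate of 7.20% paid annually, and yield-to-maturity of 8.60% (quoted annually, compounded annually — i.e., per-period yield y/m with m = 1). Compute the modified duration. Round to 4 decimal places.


Answer: Modified duration = 2.5775

Derivation:
Coupon per period c = face * coupon_rate / m = 7.200000
Periods per year m = 1; per-period yield y/m = 0.086000
Number of cashflows N = 3
Cashflows (t years, CF_t, discount factor 1/(1+y/m)^(m*t), PV):
  t = 1.0000: CF_t = 7.200000, DF = 0.920810, PV = 6.629834
  t = 2.0000: CF_t = 7.200000, DF = 0.847892, PV = 6.104820
  t = 3.0000: CF_t = 107.200000, DF = 0.780747, PV = 83.696117
Price P = sum_t PV_t = 96.430771
First compute Macaulay numerator sum_t t * PV_t:
  t * PV_t at t = 1.0000: 6.629834
  t * PV_t at t = 2.0000: 12.209640
  t * PV_t at t = 3.0000: 251.088351
Macaulay duration D = 269.927825 / 96.430771 = 2.799188
Modified duration = D / (1 + y/m) = 2.799188 / (1 + 0.086000) = 2.577521


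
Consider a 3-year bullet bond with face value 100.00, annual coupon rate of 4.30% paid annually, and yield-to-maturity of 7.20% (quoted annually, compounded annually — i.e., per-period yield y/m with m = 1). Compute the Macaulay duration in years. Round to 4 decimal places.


Answer: Macaulay duration = 2.8727 years

Derivation:
Coupon per period c = face * coupon_rate / m = 4.300000
Periods per year m = 1; per-period yield y/m = 0.072000
Number of cashflows N = 3
Cashflows (t years, CF_t, discount factor 1/(1+y/m)^(m*t), PV):
  t = 1.0000: CF_t = 4.300000, DF = 0.932836, PV = 4.011194
  t = 2.0000: CF_t = 4.300000, DF = 0.870183, PV = 3.741785
  t = 3.0000: CF_t = 104.300000, DF = 0.811738, PV = 84.664228
Price P = sum_t PV_t = 92.417207
Macaulay numerator sum_t t * PV_t:
  t * PV_t at t = 1.0000: 4.011194
  t * PV_t at t = 2.0000: 7.483571
  t * PV_t at t = 3.0000: 253.992684
Macaulay duration D = (sum_t t * PV_t) / P = 265.487449 / 92.417207 = 2.872706


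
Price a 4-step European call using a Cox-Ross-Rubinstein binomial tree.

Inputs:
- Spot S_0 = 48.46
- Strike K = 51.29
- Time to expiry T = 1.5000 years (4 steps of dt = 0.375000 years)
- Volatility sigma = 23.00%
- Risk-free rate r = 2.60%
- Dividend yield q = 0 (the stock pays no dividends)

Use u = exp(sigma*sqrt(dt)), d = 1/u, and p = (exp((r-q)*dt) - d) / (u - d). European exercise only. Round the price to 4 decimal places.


dt = T/N = 0.375000
u = exp(sigma*sqrt(dt)) = 1.151247; d = 1/u = 0.868623
p = (exp((r-q)*dt) - d) / (u - d) = 0.499514
Discount per step: exp(-r*dt) = 0.990297
Stock lattice S(k, i) with i counting down-moves:
  k=0: S(0,0) = 48.4600
  k=1: S(1,0) = 55.7894; S(1,1) = 42.0935
  k=2: S(2,0) = 64.2274; S(2,1) = 48.4600; S(2,2) = 36.5634
  k=3: S(3,0) = 73.9416; S(3,1) = 55.7894; S(3,2) = 42.0935; S(3,3) = 31.7598
  k=4: S(4,0) = 85.1251; S(4,1) = 64.2274; S(4,2) = 48.4600; S(4,3) = 36.5634; S(4,4) = 27.5873
Terminal payoffs V(N, i) = max(S_T - K, 0):
  V(4,0) = 33.835050; V(4,1) = 12.937408; V(4,2) = 0.000000; V(4,3) = 0.000000; V(4,4) = 0.000000
Backward induction: V(k, i) = exp(-r*dt) * [p * V(k+1, i) + (1-p) * V(k+1, i+1)].
  V(3,0) = exp(-r*dt) * [p*33.835050 + (1-p)*12.937408] = 23.149255
  V(3,1) = exp(-r*dt) * [p*12.937408 + (1-p)*0.000000] = 6.399709
  V(3,2) = exp(-r*dt) * [p*0.000000 + (1-p)*0.000000] = 0.000000
  V(3,3) = exp(-r*dt) * [p*0.000000 + (1-p)*0.000000] = 0.000000
  V(2,0) = exp(-r*dt) * [p*23.149255 + (1-p)*6.399709] = 14.623063
  V(2,1) = exp(-r*dt) * [p*6.399709 + (1-p)*0.000000] = 3.165725
  V(2,2) = exp(-r*dt) * [p*0.000000 + (1-p)*0.000000] = 0.000000
  V(1,0) = exp(-r*dt) * [p*14.623063 + (1-p)*3.165725] = 8.802576
  V(1,1) = exp(-r*dt) * [p*3.165725 + (1-p)*0.000000] = 1.565980
  V(0,0) = exp(-r*dt) * [p*8.802576 + (1-p)*1.565980] = 5.130491

Answer: Price = V(0,0) = 5.1305


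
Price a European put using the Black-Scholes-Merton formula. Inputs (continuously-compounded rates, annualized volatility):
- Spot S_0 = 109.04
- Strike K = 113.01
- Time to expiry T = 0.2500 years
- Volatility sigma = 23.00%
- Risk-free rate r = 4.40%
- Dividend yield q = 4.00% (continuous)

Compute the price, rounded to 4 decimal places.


Answer: Price = 7.1751

Derivation:
d1 = (ln(S/K) + (r - q + 0.5*sigma^2) * T) / (sigma * sqrt(T)) = -0.24477411
d2 = d1 - sigma * sqrt(T) = -0.35977411
exp(-rT) = 0.98906028; exp(-qT) = 0.99004983
P = K * exp(-rT) * N(-d2) - S_0 * exp(-qT) * N(-d1)
N(-d1) = 0.59668433; N(-d2) = 0.64049197
P = 113.0100 * 0.98906028 * 0.64049197 - 109.0400 * 0.99004983 * 0.59668433 = 7.1751


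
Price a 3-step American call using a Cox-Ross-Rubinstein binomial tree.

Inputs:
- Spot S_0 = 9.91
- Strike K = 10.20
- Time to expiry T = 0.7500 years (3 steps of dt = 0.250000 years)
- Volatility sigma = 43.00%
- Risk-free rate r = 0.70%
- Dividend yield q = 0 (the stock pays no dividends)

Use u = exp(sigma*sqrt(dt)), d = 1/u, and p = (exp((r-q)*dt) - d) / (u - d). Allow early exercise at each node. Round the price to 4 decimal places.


Answer: Price = V(0,0) = 1.4848

Derivation:
dt = T/N = 0.250000
u = exp(sigma*sqrt(dt)) = 1.239862; d = 1/u = 0.806541
p = (exp((r-q)*dt) - d) / (u - d) = 0.450498
Discount per step: exp(-r*dt) = 0.998252
Stock lattice S(k, i) with i counting down-moves:
  k=0: S(0,0) = 9.9100
  k=1: S(1,0) = 12.2870; S(1,1) = 7.9928
  k=2: S(2,0) = 15.2342; S(2,1) = 9.9100; S(2,2) = 6.4465
  k=3: S(3,0) = 18.8883; S(3,1) = 12.2870; S(3,2) = 7.9928; S(3,3) = 5.1994
Terminal payoffs V(N, i) = max(S_T - K, 0):
  V(3,0) = 8.688331; V(3,1) = 2.087031; V(3,2) = 0.000000; V(3,3) = 0.000000
Backward induction: V(k, i) = exp(-r*dt) * [p * V(k+1, i) + (1-p) * V(k+1, i+1)]; then take max(V_cont, immediate exercise) for American.
  V(2,0) = exp(-r*dt) * [p*8.688331 + (1-p)*2.087031] = 5.052056; exercise = 5.034222; V(2,0) = max -> 5.052056
  V(2,1) = exp(-r*dt) * [p*2.087031 + (1-p)*0.000000] = 0.938560; exercise = 0.000000; V(2,1) = max -> 0.938560
  V(2,2) = exp(-r*dt) * [p*0.000000 + (1-p)*0.000000] = 0.000000; exercise = 0.000000; V(2,2) = max -> 0.000000
  V(1,0) = exp(-r*dt) * [p*5.052056 + (1-p)*0.938560] = 2.786802; exercise = 2.087031; V(1,0) = max -> 2.786802
  V(1,1) = exp(-r*dt) * [p*0.938560 + (1-p)*0.000000] = 0.422080; exercise = 0.000000; V(1,1) = max -> 0.422080
  V(0,0) = exp(-r*dt) * [p*2.786802 + (1-p)*0.422080] = 1.484782; exercise = 0.000000; V(0,0) = max -> 1.484782


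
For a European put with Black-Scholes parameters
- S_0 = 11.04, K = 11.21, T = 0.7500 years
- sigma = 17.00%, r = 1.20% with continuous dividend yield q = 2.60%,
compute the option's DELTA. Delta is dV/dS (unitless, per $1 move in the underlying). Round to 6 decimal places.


Answer: Delta = -0.529988

Derivation:
d1 = -0.1015029064; d2 = -0.2487272250
phi(d1) = 0.3968924455; exp(-qT) = 0.9806888952; exp(-rT) = 0.9910403788
N(-d1) = 0.5404243747
Delta = -exp(-qT) * N(-d1) = -0.9806888952 * 0.5404243747 = -0.529988


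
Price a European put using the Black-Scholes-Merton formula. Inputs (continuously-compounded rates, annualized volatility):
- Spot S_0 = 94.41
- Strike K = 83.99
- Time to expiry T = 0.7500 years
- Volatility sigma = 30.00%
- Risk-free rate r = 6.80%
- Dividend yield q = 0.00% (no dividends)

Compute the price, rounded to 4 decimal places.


d1 = (ln(S/K) + (r - q + 0.5*sigma^2) * T) / (sigma * sqrt(T)) = 0.77634080
d2 = d1 - sigma * sqrt(T) = 0.51653318
exp(-rT) = 0.95027867; exp(-qT) = 1.00000000
P = K * exp(-rT) * N(-d2) - S_0 * exp(-qT) * N(-d1)
N(-d1) = 0.21877390; N(-d2) = 0.30274104
P = 83.9900 * 0.95027867 * 0.30274104 - 94.4100 * 1.00000000 * 0.21877390 = 3.5085

Answer: Price = 3.5085


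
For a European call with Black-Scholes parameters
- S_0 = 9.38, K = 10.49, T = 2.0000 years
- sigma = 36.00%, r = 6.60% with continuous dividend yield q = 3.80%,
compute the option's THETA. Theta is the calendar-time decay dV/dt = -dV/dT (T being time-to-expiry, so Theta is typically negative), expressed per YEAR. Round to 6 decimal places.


Answer: Theta = -0.469730

Derivation:
d1 = 0.1448730992; d2 = -0.3642437833
phi(d1) = 0.3947776276; exp(-qT) = 0.9268162066; exp(-rT) = 0.8763409951
Theta = -S*exp(-qT)*phi(d1)*sigma/(2*sqrt(T)) - r*K*exp(-rT)*N(d2) + q*S*exp(-qT)*N(d1)
N(d1) = 0.5575944670; N(d2) = 0.3578379875; sqrt(T) = 1.4142135624
Term 1 = -9.3800 * 0.9268162066 * 0.3947776276 * 0.3600 / (2 * 1.4142135624) = -0.4368240065
Term 2 = -0.0660 * 10.4900 * 0.8763409951 * 0.3578379875 = -0.2171095838
Term 3 = 0.0380 * 9.3800 * 0.9268162066 * 0.5575944670 = 0.1842037681
Theta = -0.4368240065 + (-0.2171095838) + (0.1842037681) = -0.469730


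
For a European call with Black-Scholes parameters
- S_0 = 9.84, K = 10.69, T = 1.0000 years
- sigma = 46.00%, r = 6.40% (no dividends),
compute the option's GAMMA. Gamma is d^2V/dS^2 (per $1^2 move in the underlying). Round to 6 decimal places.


Answer: Gamma = 0.086576

Derivation:
d1 = 0.1890151870; d2 = -0.2709848130
phi(d1) = 0.3918791006; exp(-qT) = 1.0000000000; exp(-rT) = 0.9380049995
Gamma = exp(-qT) * phi(d1) / (S * sigma * sqrt(T)) = 1.0000000000 * 0.3918791006 / (9.8400 * 0.4600 * 1.0000000000) = 0.086576


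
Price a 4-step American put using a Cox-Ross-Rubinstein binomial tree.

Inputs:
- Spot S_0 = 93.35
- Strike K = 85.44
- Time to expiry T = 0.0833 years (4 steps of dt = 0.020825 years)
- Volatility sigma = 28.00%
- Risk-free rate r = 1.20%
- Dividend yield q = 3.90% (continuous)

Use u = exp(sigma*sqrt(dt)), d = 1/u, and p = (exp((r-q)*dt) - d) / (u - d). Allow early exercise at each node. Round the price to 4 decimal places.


dt = T/N = 0.020825
u = exp(sigma*sqrt(dt)) = 1.041234; d = 1/u = 0.960399
p = (exp((r-q)*dt) - d) / (u - d) = 0.482946
Discount per step: exp(-r*dt) = 0.999750
Stock lattice S(k, i) with i counting down-moves:
  k=0: S(0,0) = 93.3500
  k=1: S(1,0) = 97.1992; S(1,1) = 89.6532
  k=2: S(2,0) = 101.2071; S(2,1) = 93.3500; S(2,2) = 86.1029
  k=3: S(3,0) = 105.3802; S(3,1) = 97.1992; S(3,2) = 89.6532; S(3,3) = 82.6931
  k=4: S(4,0) = 109.7255; S(4,1) = 101.2071; S(4,2) = 93.3500; S(4,3) = 86.1029; S(4,4) = 79.4184
Terminal payoffs V(N, i) = max(K - S_T, 0):
  V(4,0) = 0.000000; V(4,1) = 0.000000; V(4,2) = 0.000000; V(4,3) = 0.000000; V(4,4) = 6.021596
Backward induction: V(k, i) = exp(-r*dt) * [p * V(k+1, i) + (1-p) * V(k+1, i+1)]; then take max(V_cont, immediate exercise) for American.
  V(3,0) = exp(-r*dt) * [p*0.000000 + (1-p)*0.000000] = 0.000000; exercise = 0.000000; V(3,0) = max -> 0.000000
  V(3,1) = exp(-r*dt) * [p*0.000000 + (1-p)*0.000000] = 0.000000; exercise = 0.000000; V(3,1) = max -> 0.000000
  V(3,2) = exp(-r*dt) * [p*0.000000 + (1-p)*0.000000] = 0.000000; exercise = 0.000000; V(3,2) = max -> 0.000000
  V(3,3) = exp(-r*dt) * [p*0.000000 + (1-p)*6.021596] = 3.112713; exercise = 2.746867; V(3,3) = max -> 3.112713
  V(2,0) = exp(-r*dt) * [p*0.000000 + (1-p)*0.000000] = 0.000000; exercise = 0.000000; V(2,0) = max -> 0.000000
  V(2,1) = exp(-r*dt) * [p*0.000000 + (1-p)*0.000000] = 0.000000; exercise = 0.000000; V(2,1) = max -> 0.000000
  V(2,2) = exp(-r*dt) * [p*0.000000 + (1-p)*3.112713] = 1.609039; exercise = 0.000000; V(2,2) = max -> 1.609039
  V(1,0) = exp(-r*dt) * [p*0.000000 + (1-p)*0.000000] = 0.000000; exercise = 0.000000; V(1,0) = max -> 0.000000
  V(1,1) = exp(-r*dt) * [p*0.000000 + (1-p)*1.609039] = 0.831752; exercise = 0.000000; V(1,1) = max -> 0.831752
  V(0,0) = exp(-r*dt) * [p*0.000000 + (1-p)*0.831752] = 0.429954; exercise = 0.000000; V(0,0) = max -> 0.429954

Answer: Price = V(0,0) = 0.4300


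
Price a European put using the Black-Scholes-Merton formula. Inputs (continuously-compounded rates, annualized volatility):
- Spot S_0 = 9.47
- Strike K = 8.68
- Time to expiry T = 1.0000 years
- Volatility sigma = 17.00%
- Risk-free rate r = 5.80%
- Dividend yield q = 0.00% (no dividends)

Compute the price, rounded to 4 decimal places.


Answer: Price = 0.1632

Derivation:
d1 = (ln(S/K) + (r - q + 0.5*sigma^2) * T) / (sigma * sqrt(T)) = 0.93857281
d2 = d1 - sigma * sqrt(T) = 0.76857281
exp(-rT) = 0.94364995; exp(-qT) = 1.00000000
P = K * exp(-rT) * N(-d2) - S_0 * exp(-qT) * N(-d1)
N(-d1) = 0.17397506; N(-d2) = 0.22107347
P = 8.6800 * 0.94364995 * 0.22107347 - 9.4700 * 1.00000000 * 0.17397506 = 0.1632


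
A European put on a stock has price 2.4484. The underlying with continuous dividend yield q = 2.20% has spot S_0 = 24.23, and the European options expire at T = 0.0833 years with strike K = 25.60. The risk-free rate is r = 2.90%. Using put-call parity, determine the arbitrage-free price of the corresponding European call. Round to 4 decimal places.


Put-call parity: C - P = S_0 * exp(-qT) - K * exp(-rT).
S_0 * exp(-qT) = 24.2300 * 0.99816908 = 24.18563676
K * exp(-rT) = 25.6000 * 0.99758722 = 25.53823272
C = P + S*exp(-qT) - K*exp(-rT)
C = 2.4484 + 24.18563676 - 25.53823272 = 1.0958

Answer: Call price = 1.0958


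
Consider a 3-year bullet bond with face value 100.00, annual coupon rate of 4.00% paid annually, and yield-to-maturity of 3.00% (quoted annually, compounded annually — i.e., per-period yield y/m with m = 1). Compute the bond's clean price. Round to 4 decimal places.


Answer: Price = 102.8286

Derivation:
Coupon per period c = face * coupon_rate / m = 4.000000
Periods per year m = 1; per-period yield y/m = 0.030000
Number of cashflows N = 3
Cashflows (t years, CF_t, discount factor 1/(1+y/m)^(m*t), PV):
  t = 1.0000: CF_t = 4.000000, DF = 0.970874, PV = 3.883495
  t = 2.0000: CF_t = 4.000000, DF = 0.942596, PV = 3.770384
  t = 3.0000: CF_t = 104.000000, DF = 0.915142, PV = 95.174733
Price P = sum_t PV_t = 102.828611


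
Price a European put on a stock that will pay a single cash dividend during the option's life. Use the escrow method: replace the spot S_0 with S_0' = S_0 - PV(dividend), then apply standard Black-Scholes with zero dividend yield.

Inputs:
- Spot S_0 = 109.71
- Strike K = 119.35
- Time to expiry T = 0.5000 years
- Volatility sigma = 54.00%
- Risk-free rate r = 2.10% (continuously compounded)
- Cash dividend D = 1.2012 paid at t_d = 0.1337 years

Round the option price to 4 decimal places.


PV(D) = D * exp(-r * t_d) = 1.2012 * 0.99719624 = 1.19783212
S_0' = S_0 - PV(D) = 109.7100 - 1.19783212 = 108.51216788
d1 = (ln(S_0'/K) + (r + sigma^2/2)*T) / (sigma*sqrt(T)) = -0.03089805
d2 = d1 - sigma*sqrt(T) = -0.41273571
exp(-rT) = 0.98955493
N(-d1) = 0.51232458; N(-d2) = 0.66009987
P = K * exp(-rT) * N(-d2) - S_0' * N(-d1) = 119.3500 * 0.98955493 * 0.66009987 - 108.51216788 * 0.51232458 = 22.3666

Answer: Price = 22.3666


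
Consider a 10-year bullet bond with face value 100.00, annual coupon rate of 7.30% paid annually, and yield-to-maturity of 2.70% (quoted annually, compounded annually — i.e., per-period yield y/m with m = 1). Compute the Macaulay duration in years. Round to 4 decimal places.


Answer: Macaulay duration = 7.8660 years

Derivation:
Coupon per period c = face * coupon_rate / m = 7.300000
Periods per year m = 1; per-period yield y/m = 0.027000
Number of cashflows N = 10
Cashflows (t years, CF_t, discount factor 1/(1+y/m)^(m*t), PV):
  t = 1.0000: CF_t = 7.300000, DF = 0.973710, PV = 7.108082
  t = 2.0000: CF_t = 7.300000, DF = 0.948111, PV = 6.921209
  t = 3.0000: CF_t = 7.300000, DF = 0.923185, PV = 6.739249
  t = 4.0000: CF_t = 7.300000, DF = 0.898914, PV = 6.562073
  t = 5.0000: CF_t = 7.300000, DF = 0.875282, PV = 6.389555
  t = 6.0000: CF_t = 7.300000, DF = 0.852270, PV = 6.221573
  t = 7.0000: CF_t = 7.300000, DF = 0.829864, PV = 6.058007
  t = 8.0000: CF_t = 7.300000, DF = 0.808047, PV = 5.898741
  t = 9.0000: CF_t = 7.300000, DF = 0.786803, PV = 5.743662
  t = 10.0000: CF_t = 107.300000, DF = 0.766118, PV = 82.204442
Price P = sum_t PV_t = 139.846594
Macaulay numerator sum_t t * PV_t:
  t * PV_t at t = 1.0000: 7.108082
  t * PV_t at t = 2.0000: 13.842418
  t * PV_t at t = 3.0000: 20.217748
  t * PV_t at t = 4.0000: 26.248294
  t * PV_t at t = 5.0000: 31.947777
  t * PV_t at t = 6.0000: 37.329438
  t * PV_t at t = 7.0000: 42.406047
  t * PV_t at t = 8.0000: 47.189926
  t * PV_t at t = 9.0000: 51.692957
  t * PV_t at t = 10.0000: 822.044421
Macaulay duration D = (sum_t t * PV_t) / P = 1100.027108 / 139.846594 = 7.865956


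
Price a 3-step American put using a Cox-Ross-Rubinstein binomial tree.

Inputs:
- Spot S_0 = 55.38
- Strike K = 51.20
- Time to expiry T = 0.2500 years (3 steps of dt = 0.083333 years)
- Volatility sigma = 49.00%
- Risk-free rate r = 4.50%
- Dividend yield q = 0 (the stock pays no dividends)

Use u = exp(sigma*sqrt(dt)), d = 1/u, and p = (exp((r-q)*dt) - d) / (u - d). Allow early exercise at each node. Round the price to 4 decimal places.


Answer: Price = V(0,0) = 3.3657

Derivation:
dt = T/N = 0.083333
u = exp(sigma*sqrt(dt)) = 1.151944; d = 1/u = 0.868098
p = (exp((r-q)*dt) - d) / (u - d) = 0.477932
Discount per step: exp(-r*dt) = 0.996257
Stock lattice S(k, i) with i counting down-moves:
  k=0: S(0,0) = 55.3800
  k=1: S(1,0) = 63.7947; S(1,1) = 48.0753
  k=2: S(2,0) = 73.4879; S(2,1) = 55.3800; S(2,2) = 41.7340
  k=3: S(3,0) = 84.6539; S(3,1) = 63.7947; S(3,2) = 48.0753; S(3,3) = 36.2292
Terminal payoffs V(N, i) = max(K - S_T, 0):
  V(3,0) = 0.000000; V(3,1) = 0.000000; V(3,2) = 3.124740; V(3,3) = 14.970777
Backward induction: V(k, i) = exp(-r*dt) * [p * V(k+1, i) + (1-p) * V(k+1, i+1)]; then take max(V_cont, immediate exercise) for American.
  V(2,0) = exp(-r*dt) * [p*0.000000 + (1-p)*0.000000] = 0.000000; exercise = 0.000000; V(2,0) = max -> 0.000000
  V(2,1) = exp(-r*dt) * [p*0.000000 + (1-p)*3.124740] = 1.625220; exercise = 0.000000; V(2,1) = max -> 1.625220
  V(2,2) = exp(-r*dt) * [p*3.124740 + (1-p)*14.970777] = 9.274329; exercise = 9.465969; V(2,2) = max -> 9.465969
  V(1,0) = exp(-r*dt) * [p*0.000000 + (1-p)*1.625220] = 0.845299; exercise = 0.000000; V(1,0) = max -> 0.845299
  V(1,1) = exp(-r*dt) * [p*1.625220 + (1-p)*9.465969] = 5.697217; exercise = 3.124740; V(1,1) = max -> 5.697217
  V(0,0) = exp(-r*dt) * [p*0.845299 + (1-p)*5.697217] = 3.365683; exercise = 0.000000; V(0,0) = max -> 3.365683


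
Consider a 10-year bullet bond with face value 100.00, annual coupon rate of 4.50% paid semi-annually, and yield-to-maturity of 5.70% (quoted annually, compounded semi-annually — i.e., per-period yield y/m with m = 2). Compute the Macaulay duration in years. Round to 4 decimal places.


Answer: Macaulay duration = 8.0538 years

Derivation:
Coupon per period c = face * coupon_rate / m = 2.250000
Periods per year m = 2; per-period yield y/m = 0.028500
Number of cashflows N = 20
Cashflows (t years, CF_t, discount factor 1/(1+y/m)^(m*t), PV):
  t = 0.5000: CF_t = 2.250000, DF = 0.972290, PV = 2.187652
  t = 1.0000: CF_t = 2.250000, DF = 0.945347, PV = 2.127032
  t = 1.5000: CF_t = 2.250000, DF = 0.919152, PV = 2.068091
  t = 2.0000: CF_t = 2.250000, DF = 0.893682, PV = 2.010784
  t = 2.5000: CF_t = 2.250000, DF = 0.868917, PV = 1.955064
  t = 3.0000: CF_t = 2.250000, DF = 0.844840, PV = 1.900889
  t = 3.5000: CF_t = 2.250000, DF = 0.821429, PV = 1.848215
  t = 4.0000: CF_t = 2.250000, DF = 0.798667, PV = 1.797000
  t = 4.5000: CF_t = 2.250000, DF = 0.776536, PV = 1.747205
  t = 5.0000: CF_t = 2.250000, DF = 0.755018, PV = 1.698789
  t = 5.5000: CF_t = 2.250000, DF = 0.734096, PV = 1.651716
  t = 6.0000: CF_t = 2.250000, DF = 0.713754, PV = 1.605946
  t = 6.5000: CF_t = 2.250000, DF = 0.693976, PV = 1.561445
  t = 7.0000: CF_t = 2.250000, DF = 0.674745, PV = 1.518177
  t = 7.5000: CF_t = 2.250000, DF = 0.656048, PV = 1.476108
  t = 8.0000: CF_t = 2.250000, DF = 0.637869, PV = 1.435204
  t = 8.5000: CF_t = 2.250000, DF = 0.620193, PV = 1.395435
  t = 9.0000: CF_t = 2.250000, DF = 0.603007, PV = 1.356767
  t = 9.5000: CF_t = 2.250000, DF = 0.586298, PV = 1.319170
  t = 10.0000: CF_t = 102.250000, DF = 0.570051, PV = 58.287764
Price P = sum_t PV_t = 90.948452
Macaulay numerator sum_t t * PV_t:
  t * PV_t at t = 0.5000: 1.093826
  t * PV_t at t = 1.0000: 2.127032
  t * PV_t at t = 1.5000: 3.102136
  t * PV_t at t = 2.0000: 4.021567
  t * PV_t at t = 2.5000: 4.887661
  t * PV_t at t = 3.0000: 5.702667
  t * PV_t at t = 3.5000: 6.468752
  t * PV_t at t = 4.0000: 7.188001
  t * PV_t at t = 4.5000: 7.862422
  t * PV_t at t = 5.0000: 8.493947
  t * PV_t at t = 5.5000: 9.084436
  t * PV_t at t = 6.0000: 9.635677
  t * PV_t at t = 6.5000: 10.149392
  t * PV_t at t = 7.0000: 10.627238
  t * PV_t at t = 7.5000: 11.070809
  t * PV_t at t = 8.0000: 11.481636
  t * PV_t at t = 8.5000: 11.861194
  t * PV_t at t = 9.0000: 12.210901
  t * PV_t at t = 9.5000: 12.532119
  t * PV_t at t = 10.0000: 582.877641
Macaulay duration D = (sum_t t * PV_t) / P = 732.479052 / 90.948452 = 8.053782


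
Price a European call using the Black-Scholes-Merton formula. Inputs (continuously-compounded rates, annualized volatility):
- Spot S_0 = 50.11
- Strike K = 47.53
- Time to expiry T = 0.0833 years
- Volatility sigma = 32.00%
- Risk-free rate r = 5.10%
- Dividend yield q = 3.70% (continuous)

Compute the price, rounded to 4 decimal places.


Answer: Price = 3.4030

Derivation:
d1 = (ln(S/K) + (r - q + 0.5*sigma^2) * T) / (sigma * sqrt(T)) = 0.63114113
d2 = d1 - sigma * sqrt(T) = 0.53878356
exp(-rT) = 0.99576071; exp(-qT) = 0.99692264
C = S_0 * exp(-qT) * N(d1) - K * exp(-rT) * N(d2)
N(d1) = 0.73602587; N(d2) = 0.70498190
C = 50.1100 * 0.99692264 * 0.73602587 - 47.5300 * 0.99576071 * 0.70498190 = 3.4030


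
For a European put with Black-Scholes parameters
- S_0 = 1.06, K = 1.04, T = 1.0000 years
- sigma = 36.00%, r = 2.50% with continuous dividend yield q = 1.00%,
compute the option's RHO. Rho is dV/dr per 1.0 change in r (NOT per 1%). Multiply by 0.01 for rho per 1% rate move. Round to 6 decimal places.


d1 = 0.2745783194; d2 = -0.0854216806
phi(d1) = 0.3841834293; exp(-qT) = 0.9900498337; exp(-rT) = 0.9753099120
N(-d2) = 0.5340369212
Rho = -K*T*exp(-rT)*N(-d2) = -1.0400 * 1.0000 * 0.9753099120 * 0.5340369212 = -0.541686

Answer: Rho = -0.541686
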